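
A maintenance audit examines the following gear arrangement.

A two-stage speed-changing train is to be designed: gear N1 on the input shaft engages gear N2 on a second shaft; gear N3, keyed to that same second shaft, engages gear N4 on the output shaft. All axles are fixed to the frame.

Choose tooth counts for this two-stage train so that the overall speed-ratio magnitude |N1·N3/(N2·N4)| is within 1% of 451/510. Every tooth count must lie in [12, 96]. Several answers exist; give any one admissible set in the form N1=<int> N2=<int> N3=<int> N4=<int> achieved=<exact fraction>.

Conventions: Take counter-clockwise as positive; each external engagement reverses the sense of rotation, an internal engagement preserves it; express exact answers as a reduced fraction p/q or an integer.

N1=22 N2=12 N3=41 N4=85 achieved=451/510

2-stage fixed-axis compound train for ratio 451/510
target = 451/510 in lowest terms: an exact hit needs N1·N3 = k·451 and N2·N4 = k·510 for one integer k, every count in [12, 96]; additionally prefer no 1:1 stage (N1 ≠ N2, N3 ≠ N4)
k = 1: no 1:1-free in-range split of k·451 and k·510 into factor pairs; take k = 2
k = 2: N1·N3 = 902 = 22·41, N2·N4 = 1020 = 12·85
achieved = 22·41/(12·85) = 451/510; |achieved − target| = 0 ≤ 451/51000 ✓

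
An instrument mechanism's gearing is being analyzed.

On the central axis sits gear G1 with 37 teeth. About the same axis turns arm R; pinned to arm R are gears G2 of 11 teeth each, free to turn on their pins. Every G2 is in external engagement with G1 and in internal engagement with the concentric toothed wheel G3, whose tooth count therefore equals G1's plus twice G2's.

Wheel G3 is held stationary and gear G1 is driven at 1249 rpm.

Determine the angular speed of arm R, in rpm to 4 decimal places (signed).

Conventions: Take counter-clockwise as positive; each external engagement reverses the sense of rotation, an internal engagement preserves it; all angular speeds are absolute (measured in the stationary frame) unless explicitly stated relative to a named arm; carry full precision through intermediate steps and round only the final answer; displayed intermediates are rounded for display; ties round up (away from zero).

class = planetary set [G3 = 37+2·11 = 59; Willis about the carrier]
normalise by the input: solve with ω_sun = 1, then scale by 1249 rpm
ring teeth: 37 + 2·11 = 59
37(ω_sun−ω_arm) = −59(ω_ring−ω_arm),  ω_ring = 0, ω_sun = 1
37(1−ω_arm) = −59(0−ω_arm)  ⇒  96·ω_arm = 37  ⇒  ω_arm = 37/96
scale: ω_arm = 37/96 × 1249 rpm = +481.3854 rpm

+481.3854 rpm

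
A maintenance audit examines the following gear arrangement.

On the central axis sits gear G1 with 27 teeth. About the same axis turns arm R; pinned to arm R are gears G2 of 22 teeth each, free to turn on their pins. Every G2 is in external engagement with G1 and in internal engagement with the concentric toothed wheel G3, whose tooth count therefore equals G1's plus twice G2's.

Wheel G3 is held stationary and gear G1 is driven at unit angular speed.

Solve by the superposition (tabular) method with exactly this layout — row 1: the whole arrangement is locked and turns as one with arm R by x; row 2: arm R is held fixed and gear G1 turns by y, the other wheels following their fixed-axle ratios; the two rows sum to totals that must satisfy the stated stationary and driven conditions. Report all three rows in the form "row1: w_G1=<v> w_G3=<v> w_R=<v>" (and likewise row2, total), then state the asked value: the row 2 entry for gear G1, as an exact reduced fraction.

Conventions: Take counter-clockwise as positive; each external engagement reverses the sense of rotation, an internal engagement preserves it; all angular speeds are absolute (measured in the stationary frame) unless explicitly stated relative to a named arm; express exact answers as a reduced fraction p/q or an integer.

row1: w_G1=27/98 w_G3=27/98 w_R=27/98
row2: w_G1=71/98 w_G3=-27/98 w_R=0
total: w_G1=1 w_G3=0 w_R=27/98
asked value: 71/98

topology: planetary set — G1 27T / G2 22T / G3 71T, arm = carrier (Willis)
row 1: whole set turns with the arm by x
superposition row 2 [arm held]: sun y, ring −(27/71)·y, arm 0
boundary: total ω_ring = x − (27/71)·y = 0 and total ω_sun = x + y = 1  ⇒  y = 71/98, x = 27/98
row 2 ring = −(27/71)·71/98 = -27/98
totals (row 1 + row 2): sun 27/98 + 71/98 = 1, ring 27/98 + (-27/98) = 0, arm 27/98 + 0 = 27/98
asked cell (row2, sun) = 71/98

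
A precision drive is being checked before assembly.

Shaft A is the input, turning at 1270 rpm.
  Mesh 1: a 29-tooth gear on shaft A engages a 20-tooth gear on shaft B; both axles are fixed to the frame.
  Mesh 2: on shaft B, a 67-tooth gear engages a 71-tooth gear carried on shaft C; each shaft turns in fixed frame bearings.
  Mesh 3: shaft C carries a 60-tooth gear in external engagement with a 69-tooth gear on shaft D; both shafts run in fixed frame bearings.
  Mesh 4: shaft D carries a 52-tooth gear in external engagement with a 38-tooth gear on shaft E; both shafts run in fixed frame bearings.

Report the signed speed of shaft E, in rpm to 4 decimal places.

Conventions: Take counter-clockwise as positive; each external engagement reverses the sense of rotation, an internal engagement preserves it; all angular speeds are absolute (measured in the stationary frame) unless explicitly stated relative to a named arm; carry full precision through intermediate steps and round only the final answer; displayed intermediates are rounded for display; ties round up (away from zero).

+2067.8074 rpm

topology: fixed-axis compound train — 4 meshes, A→E
mesh 1 [29T→20T]: ω = 1270.0000×29/20 = 1841.5000 rpm, sense flips to −
mesh 2 [67T→71T]: ω = 1841.5000×67/71 = 1737.7535 rpm, sense flips to +
mesh 3 [60T→69T]: ω = 1737.7535×60/69 = 1511.0900 rpm, sense flips to −
mesh 4 [52T→38T]: ω = 1511.0900×52/38 = 2067.8074 rpm, sense flips to +
signed output speed = +2067.8074 rpm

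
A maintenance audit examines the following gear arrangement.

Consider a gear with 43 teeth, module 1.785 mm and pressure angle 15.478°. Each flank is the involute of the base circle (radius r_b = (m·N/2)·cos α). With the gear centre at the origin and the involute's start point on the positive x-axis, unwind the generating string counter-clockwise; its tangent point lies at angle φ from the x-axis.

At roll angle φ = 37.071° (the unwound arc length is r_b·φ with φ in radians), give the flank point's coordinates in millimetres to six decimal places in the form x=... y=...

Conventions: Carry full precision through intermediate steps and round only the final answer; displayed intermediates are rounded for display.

x=43.935643 y=3.201522

single-mesh involute tooth geometry (43T wheel at module 1.785)
pitch radius r_p = m·N/2 = 1.785·43/2 = 38.377500
base radius r_b = r_p·cos α = 38.377500·cos 15.478° = 36.985663
roll angle φ = 37.071° = 0.64701101 rad
x = r_b·(cos φ + φ·sin φ) = 43.935643
y = r_b·(sin φ − φ·cos φ) = 3.201522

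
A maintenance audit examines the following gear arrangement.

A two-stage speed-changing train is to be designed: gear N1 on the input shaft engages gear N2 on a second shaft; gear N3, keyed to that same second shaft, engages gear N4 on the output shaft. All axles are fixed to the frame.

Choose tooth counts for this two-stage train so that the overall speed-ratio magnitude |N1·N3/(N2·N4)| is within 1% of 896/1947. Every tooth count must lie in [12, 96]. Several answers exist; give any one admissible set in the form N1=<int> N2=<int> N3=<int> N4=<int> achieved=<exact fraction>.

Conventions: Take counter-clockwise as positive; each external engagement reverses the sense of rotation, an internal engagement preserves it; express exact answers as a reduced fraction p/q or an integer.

N1=14 N2=33 N3=64 N4=59 achieved=896/1947

topology: fixed-axis compound train — 2 stages, target 896/1947
target = 896/1947 in lowest terms: an exact hit needs N1·N3 = k·896 and N2·N4 = k·1947 for one integer k, every count in [12, 96]; additionally prefer no 1:1 stage (N1 ≠ N2, N3 ≠ N4)
k = 1: N1·N3 = 896 = 14·64, N2·N4 = 1947 = 33·59
achieved = 14·64/(33·59) = 896/1947; |achieved − target| = 0 ≤ 224/48675 ✓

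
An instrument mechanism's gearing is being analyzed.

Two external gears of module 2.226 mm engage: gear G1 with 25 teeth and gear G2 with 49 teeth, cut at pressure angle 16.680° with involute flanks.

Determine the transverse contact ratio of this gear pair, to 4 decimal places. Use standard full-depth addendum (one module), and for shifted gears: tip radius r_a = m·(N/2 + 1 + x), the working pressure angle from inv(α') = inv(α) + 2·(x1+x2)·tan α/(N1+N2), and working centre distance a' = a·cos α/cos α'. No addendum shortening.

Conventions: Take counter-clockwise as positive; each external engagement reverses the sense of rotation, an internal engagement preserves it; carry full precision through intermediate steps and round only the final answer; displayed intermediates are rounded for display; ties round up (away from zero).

1.8566

recognized (one external pair, fixed centres): single-mesh tooth geometry, m = 2.226, N1 = 25, N2 = 49
base radii: r_b1 = 26.654200, r_b2 = 52.242233
tip radii: r_a1 = 30.051000, r_a2 = 56.763000
no profile shift: α' = α, a' = a
action lengths: √(r_a1²−r_b1²) = 13.878624, √(r_a2²−r_b2²) = 22.198813
base pitch p_b = π·m·cos α = 6.698931
CR = (13.878624 + 22.198813 − 82.362000·sin 16.68000°)/6.698931 = 1.856623
contact ratio ≈ 1.8566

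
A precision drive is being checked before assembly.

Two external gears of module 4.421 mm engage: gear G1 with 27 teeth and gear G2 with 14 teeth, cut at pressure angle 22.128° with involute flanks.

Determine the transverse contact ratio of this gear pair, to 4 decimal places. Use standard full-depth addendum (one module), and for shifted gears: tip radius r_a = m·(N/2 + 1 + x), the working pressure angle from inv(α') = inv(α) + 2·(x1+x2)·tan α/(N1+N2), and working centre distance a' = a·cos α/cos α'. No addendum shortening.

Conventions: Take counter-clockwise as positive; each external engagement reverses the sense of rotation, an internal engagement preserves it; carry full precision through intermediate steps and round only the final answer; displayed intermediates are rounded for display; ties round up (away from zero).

recognized (one external pair, fixed centres): single-mesh tooth geometry, m = 4.421, N1 = 27, N2 = 14
base radii: r_b1 = 55.287492, r_b2 = 28.667588
tip radii: r_a1 = 64.104500, r_a2 = 35.368000
no profile shift: α' = α, a' = a
action lengths: √(r_a1²−r_b1²) = 32.445033, √(r_a2²−r_b2²) = 20.713880
base pitch p_b = π·m·cos α = 12.865984
CR = (32.445033 + 20.713880 − 90.630500·sin 22.12800°)/12.865984 = 1.478355
contact ratio ≈ 1.4784

1.4784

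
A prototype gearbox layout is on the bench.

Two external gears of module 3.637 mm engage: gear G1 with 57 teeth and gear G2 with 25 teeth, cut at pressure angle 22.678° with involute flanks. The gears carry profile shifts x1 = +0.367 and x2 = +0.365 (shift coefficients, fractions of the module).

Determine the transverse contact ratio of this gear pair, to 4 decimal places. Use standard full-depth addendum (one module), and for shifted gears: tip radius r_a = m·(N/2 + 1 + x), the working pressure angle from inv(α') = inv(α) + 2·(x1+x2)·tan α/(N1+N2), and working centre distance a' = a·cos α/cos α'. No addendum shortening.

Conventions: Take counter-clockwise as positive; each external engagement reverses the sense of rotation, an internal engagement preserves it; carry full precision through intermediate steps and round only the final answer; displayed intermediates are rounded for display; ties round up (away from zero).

single-mesh involute tooth geometry (57T engaging 25T at module 3.637)
base radii: r_b1 = 95.640577, r_b2 = 41.947621
tip radii: r_a1 = 108.626279, r_a2 = 50.427005
inv(α') = inv(22.678°) + 2·(+0.367+0.365)·tan α/(57+25) = 0.02951250  ⇒  α' = 24.87736°
a' = a·cos α / cos α' = 149.1170·cos 22.678°/cos 24.87736° = 151.660748
action lengths: √(r_a1²−r_b1²) = 51.502899, √(r_a2²−r_b2²) = 27.987138
base pitch p_b = π·m·cos α = 10.542587
CR = (51.502899 + 27.987138 − 151.660748·sin 24.87736°)/10.542587 = 1.488230
contact ratio ≈ 1.4882

1.4882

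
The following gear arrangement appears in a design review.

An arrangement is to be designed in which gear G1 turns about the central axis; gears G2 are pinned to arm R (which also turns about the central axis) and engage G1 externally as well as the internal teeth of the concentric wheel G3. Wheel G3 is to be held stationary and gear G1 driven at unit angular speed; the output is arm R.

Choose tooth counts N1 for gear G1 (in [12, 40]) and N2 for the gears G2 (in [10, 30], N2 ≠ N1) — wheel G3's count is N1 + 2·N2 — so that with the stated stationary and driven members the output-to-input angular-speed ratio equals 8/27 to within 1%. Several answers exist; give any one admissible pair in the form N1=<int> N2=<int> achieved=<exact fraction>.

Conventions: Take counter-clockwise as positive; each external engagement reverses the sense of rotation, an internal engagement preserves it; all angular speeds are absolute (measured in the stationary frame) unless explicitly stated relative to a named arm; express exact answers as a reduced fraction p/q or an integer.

N1=16 N2=11 achieved=8/27

planetary set to be sized for 8/27 (Willis relation)
Willis with ω_ring = 0: ω_arm/ω_sun = N1/(N1+N3); set equal to 8/27  ⇒  N3/N1 = 1/(8/27) − 1 = 19/8
N3 = N1 + 2·N2  ⇒  N2/N1 = (N3/N1 − 1)/2 = (19/8 − 1)/2 = 11/16
smallest multiple with N1 ≥ 12 and N2 ≥ 10: k = 1  ⇒  N1 = 1·16 = 16, N2 = 1·11 = 11 (N1 ≤ 40, N2 ≤ 30, N2 ≠ N1 ✓), N3 = 16 + 2·11 = 38
check: N1/(N1+N3) with N1 = 16, N3 = 38 gives 8/27; |achieved − target| = 0 ≤ 2/675 ✓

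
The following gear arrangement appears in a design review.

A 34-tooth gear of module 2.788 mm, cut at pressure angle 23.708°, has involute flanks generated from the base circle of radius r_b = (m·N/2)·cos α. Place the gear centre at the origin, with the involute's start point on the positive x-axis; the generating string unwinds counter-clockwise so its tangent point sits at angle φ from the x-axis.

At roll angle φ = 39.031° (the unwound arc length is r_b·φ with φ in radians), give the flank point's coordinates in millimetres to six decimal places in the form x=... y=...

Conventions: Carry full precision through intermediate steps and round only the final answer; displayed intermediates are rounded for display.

x=52.326869 y=4.364164

single-mesh involute tooth geometry (34T wheel at module 2.788)
pitch radius r_p = m·N/2 = 2.788·34/2 = 47.396000
base radius r_b = r_p·cos α = 47.396000·cos 23.708° = 43.396084
roll angle φ = 39.031° = 0.68121946 rad
x = r_b·(cos φ + φ·sin φ) = 52.326869
y = r_b·(sin φ − φ·cos φ) = 4.364164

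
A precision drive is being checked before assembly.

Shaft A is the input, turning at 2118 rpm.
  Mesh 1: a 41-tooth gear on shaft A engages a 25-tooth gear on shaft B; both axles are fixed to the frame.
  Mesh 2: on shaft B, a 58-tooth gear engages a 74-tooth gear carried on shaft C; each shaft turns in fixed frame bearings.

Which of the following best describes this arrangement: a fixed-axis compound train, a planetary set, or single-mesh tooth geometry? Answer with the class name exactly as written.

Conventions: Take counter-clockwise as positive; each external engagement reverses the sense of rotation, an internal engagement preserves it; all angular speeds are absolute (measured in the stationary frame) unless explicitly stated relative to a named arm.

fixed-axis compound train

recognized (3 fixed axles, 2 meshes): fixed-axis compound train
classification: fixed-axis compound train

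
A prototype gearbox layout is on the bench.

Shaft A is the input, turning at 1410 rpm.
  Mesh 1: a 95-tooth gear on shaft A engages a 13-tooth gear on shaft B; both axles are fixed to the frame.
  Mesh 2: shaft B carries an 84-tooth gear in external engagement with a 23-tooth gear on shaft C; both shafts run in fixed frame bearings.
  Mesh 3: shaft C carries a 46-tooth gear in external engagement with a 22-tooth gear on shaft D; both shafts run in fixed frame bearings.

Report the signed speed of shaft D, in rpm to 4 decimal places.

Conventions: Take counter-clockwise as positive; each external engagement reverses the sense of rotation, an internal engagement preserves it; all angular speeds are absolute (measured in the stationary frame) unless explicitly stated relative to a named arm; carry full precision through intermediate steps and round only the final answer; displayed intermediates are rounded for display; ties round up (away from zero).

-78683.9161 rpm

class = fixed-axis compound train [3 meshes; 3 ratios multiply, 3 sense flips]
mesh 1 [95T→13T]: ω = 1410.0000×95/13 = 10303.8462 rpm, sense flips to −
mesh 2 [84T→23T]: ω = 10303.8462×84/23 = 37631.4381 rpm, sense flips to +
mesh 3 [46T→22T]: ω = 37631.4381×46/22 = 78683.9161 rpm, sense flips to −
signed output speed = -78683.9161 rpm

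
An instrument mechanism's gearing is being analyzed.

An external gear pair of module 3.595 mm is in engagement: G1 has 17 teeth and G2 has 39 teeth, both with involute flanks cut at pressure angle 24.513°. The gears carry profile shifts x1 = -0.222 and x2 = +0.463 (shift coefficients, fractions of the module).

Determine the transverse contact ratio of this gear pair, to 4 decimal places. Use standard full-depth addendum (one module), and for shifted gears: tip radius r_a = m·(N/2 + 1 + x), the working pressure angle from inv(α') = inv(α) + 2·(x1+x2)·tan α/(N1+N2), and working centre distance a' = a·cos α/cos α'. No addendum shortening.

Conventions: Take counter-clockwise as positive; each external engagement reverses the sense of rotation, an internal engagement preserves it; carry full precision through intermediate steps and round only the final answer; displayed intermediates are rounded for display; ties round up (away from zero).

1.4394

single-mesh involute tooth geometry (17T engaging 39T at module 3.595)
base radii: r_b1 = 27.803266, r_b2 = 63.783962
tip radii: r_a1 = 33.354410, r_a2 = 75.361985
inv(α') = inv(24.513°) + 2·(-0.222+0.463)·tan α/(17+39) = 0.03209260  ⇒  α' = 25.54424°
a' = a·cos α / cos α' = 100.6600·cos 24.513°/cos 25.54424° = 101.509522
action lengths: √(r_a1²−r_b1²) = 18.425392, √(r_a2²−r_b2²) = 40.137700
base pitch p_b = π·m·cos α = 10.276063
CR = (18.425392 + 40.137700 − 101.509522·sin 25.54424°)/10.276063 = 1.439402
contact ratio ≈ 1.4394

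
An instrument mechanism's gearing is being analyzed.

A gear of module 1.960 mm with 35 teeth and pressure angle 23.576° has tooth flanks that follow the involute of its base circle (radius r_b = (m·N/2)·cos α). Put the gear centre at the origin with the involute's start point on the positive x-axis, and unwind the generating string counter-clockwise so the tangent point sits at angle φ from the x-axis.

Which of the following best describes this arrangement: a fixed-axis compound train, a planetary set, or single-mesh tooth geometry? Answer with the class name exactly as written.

single-mesh tooth geometry

topology: single-mesh involute geometry — m = 1.960, N = 35
classification: single-mesh tooth geometry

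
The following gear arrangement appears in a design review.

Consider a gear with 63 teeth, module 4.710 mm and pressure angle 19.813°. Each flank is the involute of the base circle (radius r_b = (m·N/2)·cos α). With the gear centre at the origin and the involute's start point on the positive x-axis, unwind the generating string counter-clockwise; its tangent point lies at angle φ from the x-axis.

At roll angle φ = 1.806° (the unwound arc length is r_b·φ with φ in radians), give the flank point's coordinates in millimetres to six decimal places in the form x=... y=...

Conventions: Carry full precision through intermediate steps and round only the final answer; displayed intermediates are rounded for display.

recognized (one wheel, involute flank): single-mesh tooth geometry, m = 4.710, N = 63
pitch radius r_p = m·N/2 = 4.710·63/2 = 148.365000
base radius r_b = r_p·cos α = 148.365000·cos 19.813° = 139.582369
roll angle φ = 1.806° = 0.03152065 rad
x = r_b·(cos φ + φ·sin φ) = 139.651693
y = r_b·(sin φ − φ·cos φ) = 0.001457

x=139.651693 y=0.001457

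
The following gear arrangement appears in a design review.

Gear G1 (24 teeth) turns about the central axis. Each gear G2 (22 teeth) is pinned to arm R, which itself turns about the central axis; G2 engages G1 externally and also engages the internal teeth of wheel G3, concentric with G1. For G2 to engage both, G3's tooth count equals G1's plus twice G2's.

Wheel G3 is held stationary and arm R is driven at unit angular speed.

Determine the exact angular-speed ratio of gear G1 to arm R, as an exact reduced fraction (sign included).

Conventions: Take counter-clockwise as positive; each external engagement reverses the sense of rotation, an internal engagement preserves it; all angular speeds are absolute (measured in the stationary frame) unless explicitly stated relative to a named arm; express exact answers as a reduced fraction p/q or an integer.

class = planetary set [G3 = 24+2·22 = 68; Willis about the carrier]
ring teeth: 24 + 2·22 = 68
24(ω_sun−ω_arm) = −68(ω_ring−ω_arm),  ω_ring = 0, ω_arm = 1
ω_sun = 1 − (68/24)(0−1) = 23/6
ω_out/ω_in = 23/6

23/6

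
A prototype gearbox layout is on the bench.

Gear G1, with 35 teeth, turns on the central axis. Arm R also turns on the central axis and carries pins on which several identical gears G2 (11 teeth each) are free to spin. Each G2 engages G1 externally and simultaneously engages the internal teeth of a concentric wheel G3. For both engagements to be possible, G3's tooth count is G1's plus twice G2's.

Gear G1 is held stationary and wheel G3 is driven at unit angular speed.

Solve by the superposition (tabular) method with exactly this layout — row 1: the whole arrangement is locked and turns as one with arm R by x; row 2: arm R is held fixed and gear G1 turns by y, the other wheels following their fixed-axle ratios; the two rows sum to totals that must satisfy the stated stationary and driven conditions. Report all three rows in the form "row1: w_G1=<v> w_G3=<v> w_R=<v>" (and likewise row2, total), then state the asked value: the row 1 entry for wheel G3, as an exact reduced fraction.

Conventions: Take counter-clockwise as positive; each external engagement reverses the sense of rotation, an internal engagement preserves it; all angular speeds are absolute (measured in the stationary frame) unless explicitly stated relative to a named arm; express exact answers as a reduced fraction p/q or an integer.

row1: w_G1=57/92 w_G3=57/92 w_R=57/92
row2: w_G1=-57/92 w_G3=35/92 w_R=0
total: w_G1=0 w_G3=1 w_R=57/92
asked value: 57/92

topology: planetary set — G1 35T / G2 11T / G3 57T, arm = carrier (Willis)
row 1 — lock + rotate with arm: ω_sun = ω_ring = ω_arm = x
row 2 — arm fixed, fixed-axis ratios: sun y, ring −(35/57)·y, arm 0
boundary: total ω_sun = x + y = 0 and total ω_ring = x − (35/57)·y = 1  ⇒  y = -57/92, x = 57/92
row 2 ring = −(35/57)·(-57/92) = 35/92
totals (row 1 + row 2): sun 57/92 + (-57/92) = 0, ring 57/92 + 35/92 = 1, arm 57/92 + 0 = 57/92
asked cell (row1, ring) = 57/92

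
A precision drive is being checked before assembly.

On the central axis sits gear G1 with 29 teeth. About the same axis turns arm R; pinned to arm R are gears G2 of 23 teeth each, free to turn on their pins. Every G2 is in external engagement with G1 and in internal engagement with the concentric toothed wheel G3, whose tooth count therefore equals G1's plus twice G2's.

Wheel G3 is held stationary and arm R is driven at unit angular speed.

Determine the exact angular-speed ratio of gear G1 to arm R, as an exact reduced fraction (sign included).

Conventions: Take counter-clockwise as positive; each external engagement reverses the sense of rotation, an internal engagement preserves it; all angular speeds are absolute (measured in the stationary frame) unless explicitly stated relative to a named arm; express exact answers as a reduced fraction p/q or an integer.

104/29

topology: planetary set — G1 29T / G2 23T / G3 75T, arm = carrier (Willis)
ring teeth: 29 + 2·23 = 75
29(ω_sun−ω_arm) = −75(ω_ring−ω_arm),  ω_ring = 0, ω_arm = 1
ω_sun = 1 − (75/29)(0−1) = 104/29
ω_out/ω_in = 104/29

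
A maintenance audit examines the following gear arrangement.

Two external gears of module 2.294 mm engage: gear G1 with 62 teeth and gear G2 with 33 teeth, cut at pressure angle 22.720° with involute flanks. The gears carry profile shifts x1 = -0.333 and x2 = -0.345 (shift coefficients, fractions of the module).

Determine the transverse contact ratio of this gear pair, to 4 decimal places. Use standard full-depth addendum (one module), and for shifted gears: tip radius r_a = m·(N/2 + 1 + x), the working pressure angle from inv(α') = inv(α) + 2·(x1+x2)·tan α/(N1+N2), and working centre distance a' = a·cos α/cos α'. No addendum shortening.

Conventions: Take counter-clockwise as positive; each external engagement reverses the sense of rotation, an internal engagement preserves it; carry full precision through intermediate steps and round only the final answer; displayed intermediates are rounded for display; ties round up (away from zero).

single-mesh involute tooth geometry (62T engaging 33T at module 2.294)
base radii: r_b1 = 65.595790, r_b2 = 34.913888
tip radii: r_a1 = 72.644098, r_a2 = 39.353570
inv(α') = inv(22.720°) + 2·(-0.333-0.345)·tan α/(62+33) = 0.01620379  ⇒  α' = 20.54564°
a' = a·cos α / cos α' = 108.9650·cos 22.720°/cos 20.54564° = 107.337073
action lengths: √(r_a1²−r_b1²) = 31.214697, √(r_a2²−r_b2²) = 18.158300
base pitch p_b = π·m·cos α = 6.647589
CR = (31.214697 + 18.158300 − 107.337073·sin 20.54564°)/6.647589 = 1.760442
contact ratio ≈ 1.7604

1.7604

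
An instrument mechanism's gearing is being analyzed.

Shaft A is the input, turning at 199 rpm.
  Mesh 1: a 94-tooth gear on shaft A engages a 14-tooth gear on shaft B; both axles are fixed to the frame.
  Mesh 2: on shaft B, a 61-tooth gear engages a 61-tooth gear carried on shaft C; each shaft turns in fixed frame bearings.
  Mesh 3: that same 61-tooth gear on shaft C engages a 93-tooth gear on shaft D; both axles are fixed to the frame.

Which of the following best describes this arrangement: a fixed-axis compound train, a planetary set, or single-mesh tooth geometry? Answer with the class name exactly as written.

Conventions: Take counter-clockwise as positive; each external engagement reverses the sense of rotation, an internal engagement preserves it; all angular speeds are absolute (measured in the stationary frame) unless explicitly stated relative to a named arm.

class = fixed-axis compound train [3 meshes; 3 ratios multiply, 3 sense flips]
classification: fixed-axis compound train

fixed-axis compound train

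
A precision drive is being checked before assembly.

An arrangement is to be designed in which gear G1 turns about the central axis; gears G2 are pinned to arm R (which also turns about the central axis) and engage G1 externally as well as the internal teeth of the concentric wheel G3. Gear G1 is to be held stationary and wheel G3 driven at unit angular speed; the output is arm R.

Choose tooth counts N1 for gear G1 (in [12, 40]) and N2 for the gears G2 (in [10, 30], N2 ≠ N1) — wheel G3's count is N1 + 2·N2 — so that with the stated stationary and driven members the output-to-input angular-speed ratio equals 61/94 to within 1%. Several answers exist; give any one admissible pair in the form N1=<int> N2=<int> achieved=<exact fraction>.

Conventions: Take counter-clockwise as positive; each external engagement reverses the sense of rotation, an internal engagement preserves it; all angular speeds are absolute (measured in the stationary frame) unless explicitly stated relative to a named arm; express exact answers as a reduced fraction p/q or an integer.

N1=33 N2=14 achieved=61/94

design class (target 61/94): planetary set
Willis with ω_sun = 0: ω_arm/ω_ring = N3/(N1+N3); set equal to 61/94  ⇒  N3/N1 = (61/94)/(1 − 61/94) = 61/33
N3 = N1 + 2·N2  ⇒  N2/N1 = (N3/N1 − 1)/2 = (61/33 − 1)/2 = 14/33
smallest multiple with N1 ≥ 12 and N2 ≥ 10: k = 1  ⇒  N1 = 1·33 = 33, N2 = 1·14 = 14 (N1 ≤ 40, N2 ≤ 30, N2 ≠ N1 ✓), N3 = 33 + 2·14 = 61
check: N3/(N1+N3) with N1 = 33, N3 = 61 gives 61/94; |achieved − target| = 0 ≤ 61/9400 ✓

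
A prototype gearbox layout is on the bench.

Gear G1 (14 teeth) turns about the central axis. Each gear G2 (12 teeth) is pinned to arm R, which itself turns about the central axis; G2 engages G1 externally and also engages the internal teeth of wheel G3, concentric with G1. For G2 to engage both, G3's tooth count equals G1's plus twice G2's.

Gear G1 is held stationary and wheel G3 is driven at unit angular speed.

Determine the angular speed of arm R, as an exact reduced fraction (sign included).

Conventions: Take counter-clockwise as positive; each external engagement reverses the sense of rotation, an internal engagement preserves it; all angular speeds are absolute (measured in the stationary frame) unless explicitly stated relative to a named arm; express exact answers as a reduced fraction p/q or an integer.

19/26

planetary set (14T centre, 12T on arm, 38T internal) — Willis relation
ring teeth: 14 + 2·12 = 38
14(ω_sun−ω_arm) = −38(ω_ring−ω_arm),  ω_sun = 0, ω_ring = 1
14(0−ω_arm) = −38(1−ω_arm)  ⇒  52·ω_arm = 38  ⇒  ω_arm = 19/26
exact speed ratio = 19/26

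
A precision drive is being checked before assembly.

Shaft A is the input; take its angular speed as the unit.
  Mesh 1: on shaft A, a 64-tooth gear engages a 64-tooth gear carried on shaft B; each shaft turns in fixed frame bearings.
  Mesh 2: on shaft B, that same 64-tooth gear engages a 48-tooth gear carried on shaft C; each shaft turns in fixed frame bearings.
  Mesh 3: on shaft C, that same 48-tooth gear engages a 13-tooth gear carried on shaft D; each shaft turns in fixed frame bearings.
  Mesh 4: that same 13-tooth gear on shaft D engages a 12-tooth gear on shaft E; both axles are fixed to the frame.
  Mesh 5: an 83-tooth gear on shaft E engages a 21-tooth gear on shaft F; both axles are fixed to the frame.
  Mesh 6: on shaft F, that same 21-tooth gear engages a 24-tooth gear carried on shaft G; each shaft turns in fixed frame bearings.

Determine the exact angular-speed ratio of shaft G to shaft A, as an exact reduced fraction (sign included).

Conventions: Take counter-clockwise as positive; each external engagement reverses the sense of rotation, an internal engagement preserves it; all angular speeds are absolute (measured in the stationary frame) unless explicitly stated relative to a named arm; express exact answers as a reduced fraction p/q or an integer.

class = fixed-axis compound train [6 meshes; 6 ratios multiply, 6 sense flips]
mesh 1 [64T→64T]: running ratio 1, sense −
mesh 2 [64T→48T]: running ratio 4/3, sense +
mesh 3 [48T→13T]: running ratio 64/13, sense −
mesh 4 [13T→12T]: running ratio 16/3, sense +
mesh 5 [83T→21T]: running ratio 1328/63, sense −
mesh 6 [21T→24T]: running ratio 166/9, sense +
ω_out/ω_in = 166/9

166/9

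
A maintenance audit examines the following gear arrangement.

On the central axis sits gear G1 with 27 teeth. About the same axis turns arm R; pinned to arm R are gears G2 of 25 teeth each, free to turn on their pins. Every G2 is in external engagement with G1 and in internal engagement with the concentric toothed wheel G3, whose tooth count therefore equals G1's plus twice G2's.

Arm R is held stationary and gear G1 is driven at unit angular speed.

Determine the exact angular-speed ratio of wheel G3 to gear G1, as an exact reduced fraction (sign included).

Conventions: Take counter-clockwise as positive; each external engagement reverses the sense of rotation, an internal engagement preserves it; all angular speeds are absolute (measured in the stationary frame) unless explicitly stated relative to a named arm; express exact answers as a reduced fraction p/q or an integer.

planetary set (27T centre, 25T on arm, 77T internal) — Willis relation
ring teeth: 27 + 2·25 = 77
27(ω_sun−ω_arm) = −77(ω_ring−ω_arm),  ω_arm = 0, ω_sun = 1
ω_ring = 0 − (27/77)(1−0) = -27/77
ω_out/ω_in = -27/77

-27/77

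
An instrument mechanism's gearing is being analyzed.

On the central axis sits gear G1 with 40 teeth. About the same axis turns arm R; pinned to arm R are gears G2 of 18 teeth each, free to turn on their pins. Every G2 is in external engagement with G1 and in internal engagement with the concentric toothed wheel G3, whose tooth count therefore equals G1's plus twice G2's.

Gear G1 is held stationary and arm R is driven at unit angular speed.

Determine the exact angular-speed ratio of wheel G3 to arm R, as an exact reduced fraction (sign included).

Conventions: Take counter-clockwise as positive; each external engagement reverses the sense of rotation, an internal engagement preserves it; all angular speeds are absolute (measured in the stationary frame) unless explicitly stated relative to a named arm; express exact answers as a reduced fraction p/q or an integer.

topology: planetary set — G1 40T / G2 18T / G3 76T, arm = carrier (Willis)
ring teeth: 40 + 2·18 = 76
40(ω_sun−ω_arm) = −76(ω_ring−ω_arm),  ω_sun = 0, ω_arm = 1
ω_ring = 1 − (40/76)(0−1) = 29/19
ω_out/ω_in = 29/19

29/19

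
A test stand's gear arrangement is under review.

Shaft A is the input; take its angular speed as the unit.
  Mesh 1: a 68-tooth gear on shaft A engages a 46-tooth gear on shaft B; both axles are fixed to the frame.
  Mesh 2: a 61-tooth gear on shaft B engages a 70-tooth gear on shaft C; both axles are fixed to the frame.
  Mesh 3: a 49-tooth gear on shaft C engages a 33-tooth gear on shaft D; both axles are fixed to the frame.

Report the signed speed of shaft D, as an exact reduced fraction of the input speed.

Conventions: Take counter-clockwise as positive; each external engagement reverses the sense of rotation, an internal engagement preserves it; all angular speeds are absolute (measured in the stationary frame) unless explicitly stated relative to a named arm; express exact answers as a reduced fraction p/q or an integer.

3-mesh fixed-axis compound train (all bearings frame-fixed)
mesh 1 [68T→46T]: |ω|/ω_in = 1×68/46 = 34/23, sense flips to −
mesh 2 [61T→70T]: |ω|/ω_in = (34/23)×61/70 = 1037/805, sense flips to +
mesh 3 [49T→33T]: |ω|/ω_in = (1037/805)×49/33 = 7259/3795, sense flips to −
signed output speed (× input speed) = -7259/3795

-7259/3795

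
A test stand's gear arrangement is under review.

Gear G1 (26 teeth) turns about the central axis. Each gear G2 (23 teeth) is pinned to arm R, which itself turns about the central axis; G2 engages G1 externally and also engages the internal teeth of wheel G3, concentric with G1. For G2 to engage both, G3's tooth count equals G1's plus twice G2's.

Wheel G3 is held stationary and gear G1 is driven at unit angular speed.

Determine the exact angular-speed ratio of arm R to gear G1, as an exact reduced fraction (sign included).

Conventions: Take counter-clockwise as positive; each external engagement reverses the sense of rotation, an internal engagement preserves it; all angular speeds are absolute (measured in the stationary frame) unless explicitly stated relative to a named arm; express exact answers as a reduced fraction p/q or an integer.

topology: planetary set — G1 26T / G2 23T / G3 72T, arm = carrier (Willis)
ring teeth: 26 + 2·23 = 72
26(ω_sun−ω_arm) = −72(ω_ring−ω_arm),  ω_ring = 0, ω_sun = 1
26(1−ω_arm) = −72(0−ω_arm)  ⇒  98·ω_arm = 26  ⇒  ω_arm = 13/49
ω_out/ω_in = 13/49

13/49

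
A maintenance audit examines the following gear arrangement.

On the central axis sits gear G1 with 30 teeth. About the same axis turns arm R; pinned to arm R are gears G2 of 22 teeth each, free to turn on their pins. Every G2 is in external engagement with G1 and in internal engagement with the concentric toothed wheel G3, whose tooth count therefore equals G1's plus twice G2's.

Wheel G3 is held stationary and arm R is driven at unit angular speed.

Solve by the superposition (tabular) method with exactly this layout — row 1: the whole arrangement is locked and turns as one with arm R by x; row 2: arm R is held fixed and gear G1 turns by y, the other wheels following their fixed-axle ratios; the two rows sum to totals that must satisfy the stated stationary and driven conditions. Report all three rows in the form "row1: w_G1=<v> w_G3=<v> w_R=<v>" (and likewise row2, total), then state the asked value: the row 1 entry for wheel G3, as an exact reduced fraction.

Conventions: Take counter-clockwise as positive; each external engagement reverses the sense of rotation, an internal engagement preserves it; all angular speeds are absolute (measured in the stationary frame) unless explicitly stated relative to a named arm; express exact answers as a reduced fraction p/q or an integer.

planetary set (30T centre, 22T on arm, 74T internal) — Willis relation
superposition row 1 [locked train]: every member turns x
row 2: sun turns y, ring = −(30/74)·y, arm 0
boundary: total ω_ring = x − (30/74)·y = 0 and total ω_arm = x = 1  ⇒  y = 37/15, x = 1
row 2 ring = −(30/74)·37/15 = -1
totals (row 1 + row 2): sun 1 + 37/15 = 52/15, ring 1 + (-1) = 0, arm 1 + 0 = 1
asked cell (row1, ring) = 1

row1: w_G1=1 w_G3=1 w_R=1
row2: w_G1=37/15 w_G3=-1 w_R=0
total: w_G1=52/15 w_G3=0 w_R=1
asked value: 1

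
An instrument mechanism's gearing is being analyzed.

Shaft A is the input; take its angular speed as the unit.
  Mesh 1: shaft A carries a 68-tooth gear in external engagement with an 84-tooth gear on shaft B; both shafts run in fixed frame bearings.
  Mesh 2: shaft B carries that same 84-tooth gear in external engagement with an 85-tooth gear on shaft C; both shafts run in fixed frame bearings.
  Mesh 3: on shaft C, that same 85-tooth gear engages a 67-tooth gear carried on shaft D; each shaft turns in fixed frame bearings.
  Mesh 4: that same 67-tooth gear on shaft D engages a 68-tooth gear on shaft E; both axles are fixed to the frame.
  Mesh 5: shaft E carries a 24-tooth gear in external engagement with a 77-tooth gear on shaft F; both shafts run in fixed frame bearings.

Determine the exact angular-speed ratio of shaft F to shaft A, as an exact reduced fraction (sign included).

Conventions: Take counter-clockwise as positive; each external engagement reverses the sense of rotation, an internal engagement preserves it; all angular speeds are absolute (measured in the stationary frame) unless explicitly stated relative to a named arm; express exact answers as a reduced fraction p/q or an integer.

class = fixed-axis compound train [5 meshes; 5 ratios multiply, 5 sense flips]
mesh 1 [68T→84T]: running ratio 17/21, sense −
mesh 2 [84T→85T]: running ratio 4/5, sense +
mesh 3 [85T→67T]: running ratio 68/67, sense −
mesh 4 [67T→68T]: running ratio 1, sense +
mesh 5 [24T→77T]: running ratio 24/77, sense −
ω_out/ω_in = -24/77

-24/77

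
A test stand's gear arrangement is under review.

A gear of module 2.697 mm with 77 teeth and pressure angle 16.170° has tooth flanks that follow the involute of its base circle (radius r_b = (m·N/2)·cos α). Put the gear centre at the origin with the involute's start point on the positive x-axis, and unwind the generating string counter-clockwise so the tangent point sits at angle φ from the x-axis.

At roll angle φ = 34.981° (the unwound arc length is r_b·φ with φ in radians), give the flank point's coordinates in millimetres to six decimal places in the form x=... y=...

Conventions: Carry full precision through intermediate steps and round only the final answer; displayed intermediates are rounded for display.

topology: single-mesh involute geometry — m = 2.697, N = 77
pitch radius r_p = m·N/2 = 2.697·77/2 = 103.834500
base radius r_b = r_p·cos α = 103.834500·cos 16.170° = 99.726769
roll angle φ = 34.981° = 0.61053363 rad
x = r_b·(cos φ + φ·sin φ) = 116.616898
y = r_b·(sin φ − φ·cos φ) = 7.286915

x=116.616898 y=7.286915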